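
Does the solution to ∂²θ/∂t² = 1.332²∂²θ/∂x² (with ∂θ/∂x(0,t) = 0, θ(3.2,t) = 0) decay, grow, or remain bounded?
θ oscillates (no decay). Energy is conserved; the solution oscillates indefinitely as standing waves.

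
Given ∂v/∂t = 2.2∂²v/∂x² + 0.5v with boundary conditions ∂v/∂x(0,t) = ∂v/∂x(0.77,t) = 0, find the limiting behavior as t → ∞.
v grows unboundedly. With Neumann BCs the constant mode has diffusion eigenvalue 0, so any r > 0 makes it grow like e^(0.5t); solution grows exponentially.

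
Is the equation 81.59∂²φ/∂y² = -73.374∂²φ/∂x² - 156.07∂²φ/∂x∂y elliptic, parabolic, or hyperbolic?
Rewriting in standard form: 73.374∂²φ/∂x² + 156.07∂²φ/∂x∂y + 81.59∂²φ/∂y² = 0. Computing B² - 4AC with A = 73.374, B = 156.07, C = 81.59: discriminant = 411.50626 (positive). Answer: hyperbolic.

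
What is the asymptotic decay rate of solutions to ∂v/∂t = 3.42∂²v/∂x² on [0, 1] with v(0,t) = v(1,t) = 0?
Eigenvalues: λₙ = 3.42n²π².
First three modes:
  n=1: λ₁ = 3.42π² ≈ 33.754
  n=2: λ₂ = 13.68π² ≈ 135.016 (4× faster decay)
  n=3: λ₃ = 30.78π² ≈ 303.786 (9× faster decay)
As t → ∞, higher modes decay exponentially faster. The n=1 mode dominates: v ~ c₁ sin(πx) e^{-λ₁t}.
Decay rate: λ₁ = 3.42π² ≈ 33.754.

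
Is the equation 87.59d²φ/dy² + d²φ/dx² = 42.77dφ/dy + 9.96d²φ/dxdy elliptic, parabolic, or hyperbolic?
Rewriting in standard form: d²φ/dx² - 9.96d²φ/dxdy + 87.59d²φ/dy² - 42.77dφ/dy = 0. Computing B² - 4AC with A = 1, B = -9.96, C = 87.59: discriminant = -251.1584 (negative). Answer: elliptic.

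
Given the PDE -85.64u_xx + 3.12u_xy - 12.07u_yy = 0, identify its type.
The second-order coefficients are A = -85.64, B = 3.12, C = -12.07. Since B² - 4AC = -4124.9648 < 0, this is an elliptic PDE.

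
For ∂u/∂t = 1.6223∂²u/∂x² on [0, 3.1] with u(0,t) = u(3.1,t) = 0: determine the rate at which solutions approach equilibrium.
Eigenvalues: λₙ = 1.6223n²π²/3.1².
First three modes:
  n=1: λ₁ = 1.6223π²/3.1² ≈ 1.666
  n=2: λ₂ = 6.4892π²/3.1² ≈ 6.664 (4× faster decay)
  n=3: λ₃ = 14.6007π²/3.1² ≈ 14.995 (9× faster decay)
As t → ∞, higher modes decay exponentially faster. The n=1 mode dominates: u ~ c₁ sin(πx/3.1) e^{-λ₁t}.
Decay rate: λ₁ = 1.6223π²/3.1² ≈ 1.666.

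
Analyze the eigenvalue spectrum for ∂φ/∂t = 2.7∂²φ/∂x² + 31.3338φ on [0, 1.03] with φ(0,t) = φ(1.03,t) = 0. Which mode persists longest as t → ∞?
Eigenvalues: λₙ = 2.7n²π²/1.03² - 31.3338.
First three modes:
  n=1: λ₁ = 2.7π²/1.03² - 31.3338 ≈ -6.216
  n=2: λ₂ = 10.8π²/1.03² - 31.3338 ≈ 69.139
  n=3: λ₃ = 24.3π²/1.03² - 31.3338 ≈ 194.73
Since 2.7π²/1.03² ≈ 25.118 < 31.3338, λ₁ < 0.
The n=1 mode grows fastest (−λₙ is largest for n=1) → dominates.
Asymptotic: φ ~ c₁ sin(πx/1.03) e^{6.216t} (exponential growth at rate −λ₁ ≈ 6.216).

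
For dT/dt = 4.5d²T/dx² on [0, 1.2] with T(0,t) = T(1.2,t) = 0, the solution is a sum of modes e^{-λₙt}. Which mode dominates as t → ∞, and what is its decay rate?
Eigenvalues: λₙ = 4.5n²π²/1.2².
First three modes:
  n=1: λ₁ = 4.5π²/1.2² ≈ 30.843
  n=2: λ₂ = 18π²/1.2² ≈ 123.37 (4× faster decay)
  n=3: λ₃ = 40.5π²/1.2² ≈ 277.583 (9× faster decay)
As t → ∞, higher modes decay exponentially faster. The n=1 mode dominates: T ~ c₁ sin(πx/1.2) e^{-λ₁t}.
Decay rate: λ₁ = 4.5π²/1.2² ≈ 30.843.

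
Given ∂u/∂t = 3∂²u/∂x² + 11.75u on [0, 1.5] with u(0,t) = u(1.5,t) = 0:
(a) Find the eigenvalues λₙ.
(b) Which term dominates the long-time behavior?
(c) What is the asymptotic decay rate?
Eigenvalues: λₙ = 3n²π²/1.5² - 11.75.
First three modes:
  n=1: λ₁ = 3π²/1.5² - 11.75 ≈ 1.409
  n=2: λ₂ = 12π²/1.5² - 11.75 ≈ 40.888
  n=3: λ₃ = 27π²/1.5² - 11.75 ≈ 106.685
Since 3π²/1.5² ≈ 13.159 > 11.75, all λₙ > 0.
The n=1 mode decays slowest → dominates as t → ∞.
Asymptotic: u ~ c₁ sin(πx/1.5) e^{-λ₁t} with decay rate λ₁ ≈ 1.409.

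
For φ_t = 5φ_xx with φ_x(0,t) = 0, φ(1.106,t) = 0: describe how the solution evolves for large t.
φ → 0. Heat escapes through the Dirichlet boundary.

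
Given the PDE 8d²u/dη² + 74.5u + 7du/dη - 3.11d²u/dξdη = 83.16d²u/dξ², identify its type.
Rewriting in standard form: -83.16d²u/dξ² - 3.11d²u/dξdη + 8d²u/dη² + 7du/dη + 74.5u = 0. The second-order coefficients are A = -83.16, B = -3.11, C = 8. Since B² - 4AC = 2670.7921 > 0, this is a hyperbolic PDE.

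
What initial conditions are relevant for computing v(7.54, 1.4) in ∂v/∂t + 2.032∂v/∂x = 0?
A single point: x = 4.6952. The characteristic through (7.54, 1.4) is x - 2.032t = const, so x = 7.54 - 2.032·1.4 = 4.6952.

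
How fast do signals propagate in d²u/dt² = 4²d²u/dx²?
Speed = 4. Information travels along characteristics x = x₀ ± 4t.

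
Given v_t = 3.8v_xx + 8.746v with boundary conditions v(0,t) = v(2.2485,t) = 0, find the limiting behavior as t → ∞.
v grows unboundedly. Reaction dominates diffusion (r=8.746 > κπ²/L²≈7.42); solution grows exponentially.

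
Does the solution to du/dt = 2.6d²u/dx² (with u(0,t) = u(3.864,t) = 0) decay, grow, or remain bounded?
u → 0. Heat diffuses out through both boundaries.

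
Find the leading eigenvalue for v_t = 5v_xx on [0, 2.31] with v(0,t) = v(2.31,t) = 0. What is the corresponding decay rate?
Eigenvalues: λₙ = 5n²π²/2.31².
First three modes:
  n=1: λ₁ = 5π²/2.31² ≈ 9.248
  n=2: λ₂ = 20π²/2.31² ≈ 36.992 (4× faster decay)
  n=3: λ₃ = 45π²/2.31² ≈ 83.232 (9× faster decay)
As t → ∞, higher modes decay exponentially faster. The n=1 mode dominates: v ~ c₁ sin(πx/2.31) e^{-λ₁t}.
Decay rate: λ₁ = 5π²/2.31² ≈ 9.248.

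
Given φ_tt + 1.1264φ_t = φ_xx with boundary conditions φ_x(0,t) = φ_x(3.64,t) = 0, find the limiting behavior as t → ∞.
φ → constant (steady state). Damping (γ=1.1264) dissipates the nonconstant modes; with Neumann BCs the spatial average obeys M''+γM'=0 and tends to a finite limit.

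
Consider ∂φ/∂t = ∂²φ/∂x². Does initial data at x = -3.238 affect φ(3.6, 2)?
Yes, for any finite x. The heat equation has infinite propagation speed, so all initial data affects all points at any t > 0.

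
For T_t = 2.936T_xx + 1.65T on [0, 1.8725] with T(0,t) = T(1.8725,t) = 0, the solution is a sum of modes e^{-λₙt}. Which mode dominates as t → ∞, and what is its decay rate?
Eigenvalues: λₙ = 2.936n²π²/1.8725² - 1.65.
First three modes:
  n=1: λ₁ = 2.936π²/1.8725² - 1.65 ≈ 6.614
  n=2: λ₂ = 11.744π²/1.8725² - 1.65 ≈ 31.408
  n=3: λ₃ = 26.424π²/1.8725² - 1.65 ≈ 72.73
Since 2.936π²/1.8725² ≈ 8.264 > 1.65, all λₙ > 0.
The n=1 mode decays slowest → dominates as t → ∞.
Asymptotic: T ~ c₁ sin(πx/1.8725) e^{-λ₁t} with decay rate λ₁ ≈ 6.614.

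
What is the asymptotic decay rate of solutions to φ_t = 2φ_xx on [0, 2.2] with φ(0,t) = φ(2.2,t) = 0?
Eigenvalues: λₙ = 2n²π²/2.2².
First three modes:
  n=1: λ₁ = 2π²/2.2² ≈ 4.078
  n=2: λ₂ = 8π²/2.2² ≈ 16.313 (4× faster decay)
  n=3: λ₃ = 18π²/2.2² ≈ 36.705 (9× faster decay)
As t → ∞, higher modes decay exponentially faster. The n=1 mode dominates: φ ~ c₁ sin(πx/2.2) e^{-λ₁t}.
Decay rate: λ₁ = 2π²/2.2² ≈ 4.078.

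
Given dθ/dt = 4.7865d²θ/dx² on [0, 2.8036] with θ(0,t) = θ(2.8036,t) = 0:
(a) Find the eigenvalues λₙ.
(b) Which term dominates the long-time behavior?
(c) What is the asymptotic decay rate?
Eigenvalues: λₙ = 4.7865n²π²/2.8036².
First three modes:
  n=1: λ₁ = 4.7865π²/2.8036² ≈ 6.01
  n=2: λ₂ = 19.146π²/2.8036² ≈ 24.041 (4× faster decay)
  n=3: λ₃ = 43.0785π²/2.8036² ≈ 54.091 (9× faster decay)
As t → ∞, higher modes decay exponentially faster. The n=1 mode dominates: θ ~ c₁ sin(πx/2.8036) e^{-λ₁t}.
Decay rate: λ₁ = 4.7865π²/2.8036² ≈ 6.01.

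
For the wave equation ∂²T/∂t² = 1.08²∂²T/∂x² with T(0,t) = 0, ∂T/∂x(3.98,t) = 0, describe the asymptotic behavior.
T oscillates (no decay). Energy is conserved; the solution oscillates indefinitely as standing waves.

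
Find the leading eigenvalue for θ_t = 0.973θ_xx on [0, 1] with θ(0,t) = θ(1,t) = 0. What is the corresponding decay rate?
Eigenvalues: λₙ = 0.973n²π².
First three modes:
  n=1: λ₁ = 0.973π² ≈ 9.603
  n=2: λ₂ = 3.892π² ≈ 38.413 (4× faster decay)
  n=3: λ₃ = 8.757π² ≈ 86.428 (9× faster decay)
As t → ∞, higher modes decay exponentially faster. The n=1 mode dominates: θ ~ c₁ sin(πx) e^{-λ₁t}.
Decay rate: λ₁ = 0.973π² ≈ 9.603.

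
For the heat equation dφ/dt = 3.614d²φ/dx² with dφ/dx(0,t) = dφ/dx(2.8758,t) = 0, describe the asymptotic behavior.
φ → constant (steady state). Heat is conserved (no flux at boundaries); solution approaches the spatial average.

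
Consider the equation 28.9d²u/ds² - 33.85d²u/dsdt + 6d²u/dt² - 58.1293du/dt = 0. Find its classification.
Hyperbolic. (A = 28.9, B = -33.85, C = 6 gives B² - 4AC = 452.2225.)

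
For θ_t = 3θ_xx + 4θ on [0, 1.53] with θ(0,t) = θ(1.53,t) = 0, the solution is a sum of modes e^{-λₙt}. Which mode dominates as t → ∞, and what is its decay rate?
Eigenvalues: λₙ = 3n²π²/1.53² - 4.
First three modes:
  n=1: λ₁ = 3π²/1.53² - 4 ≈ 8.648
  n=2: λ₂ = 12π²/1.53² - 4 ≈ 46.594
  n=3: λ₃ = 27π²/1.53² - 4 ≈ 109.836
Since 3π²/1.53² ≈ 12.648 > 4, all λₙ > 0.
The n=1 mode decays slowest → dominates as t → ∞.
Asymptotic: θ ~ c₁ sin(πx/1.53) e^{-λ₁t} with decay rate λ₁ ≈ 8.648.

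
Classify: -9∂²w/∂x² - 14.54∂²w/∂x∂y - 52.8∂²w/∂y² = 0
Elliptic (discriminant = -1689.3884).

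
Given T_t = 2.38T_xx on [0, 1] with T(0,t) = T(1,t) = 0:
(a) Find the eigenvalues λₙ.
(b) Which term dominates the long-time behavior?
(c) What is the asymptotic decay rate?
Eigenvalues: λₙ = 2.38n²π².
First three modes:
  n=1: λ₁ = 2.38π² ≈ 23.49
  n=2: λ₂ = 9.52π² ≈ 93.959 (4× faster decay)
  n=3: λ₃ = 21.42π² ≈ 211.407 (9× faster decay)
As t → ∞, higher modes decay exponentially faster. The n=1 mode dominates: T ~ c₁ sin(πx) e^{-λ₁t}.
Decay rate: λ₁ = 2.38π² ≈ 23.49.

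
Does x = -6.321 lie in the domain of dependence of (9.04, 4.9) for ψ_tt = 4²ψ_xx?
Yes. The domain of dependence is [-10.56, 28.64], and -6.321 ∈ [-10.56, 28.64].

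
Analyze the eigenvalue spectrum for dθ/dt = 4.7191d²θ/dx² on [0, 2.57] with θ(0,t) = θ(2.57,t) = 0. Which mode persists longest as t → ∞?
Eigenvalues: λₙ = 4.7191n²π²/2.57².
First three modes:
  n=1: λ₁ = 4.7191π²/2.57² ≈ 7.052
  n=2: λ₂ = 18.8764π²/2.57² ≈ 28.207 (4× faster decay)
  n=3: λ₃ = 42.4719π²/2.57² ≈ 63.465 (9× faster decay)
As t → ∞, higher modes decay exponentially faster. The n=1 mode dominates: θ ~ c₁ sin(πx/2.57) e^{-λ₁t}.
Decay rate: λ₁ = 4.7191π²/2.57² ≈ 7.052.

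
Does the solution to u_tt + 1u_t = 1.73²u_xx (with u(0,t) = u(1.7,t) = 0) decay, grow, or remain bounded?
u → 0. Damping (γ=1) dissipates energy; oscillations decay exponentially.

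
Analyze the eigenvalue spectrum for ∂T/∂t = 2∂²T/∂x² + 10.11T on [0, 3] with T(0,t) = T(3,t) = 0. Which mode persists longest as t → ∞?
Eigenvalues: λₙ = 2n²π²/3² - 10.11.
First three modes:
  n=1: λ₁ = 2π²/3² - 10.11 ≈ -7.917
  n=2: λ₂ = 8π²/3² - 10.11 ≈ -1.337
  n=3: λ₃ = 18π²/3² - 10.11 ≈ 9.629
Since 2π²/3² ≈ 2.193 < 10.11, λ₁ < 0.
The n=1 mode grows fastest (−λₙ is largest for n=1) → dominates.
Asymptotic: T ~ c₁ sin(πx/3) e^{7.917t} (exponential growth at rate −λ₁ ≈ 7.917).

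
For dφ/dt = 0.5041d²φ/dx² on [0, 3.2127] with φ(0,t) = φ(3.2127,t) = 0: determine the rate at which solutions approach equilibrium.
Eigenvalues: λₙ = 0.5041n²π²/3.2127².
First three modes:
  n=1: λ₁ = 0.5041π²/3.2127² ≈ 0.482
  n=2: λ₂ = 2.0164π²/3.2127² ≈ 1.928 (4× faster decay)
  n=3: λ₃ = 4.5369π²/3.2127² ≈ 4.338 (9× faster decay)
As t → ∞, higher modes decay exponentially faster. The n=1 mode dominates: φ ~ c₁ sin(πx/3.2127) e^{-λ₁t}.
Decay rate: λ₁ = 0.5041π²/3.2127² ≈ 0.482.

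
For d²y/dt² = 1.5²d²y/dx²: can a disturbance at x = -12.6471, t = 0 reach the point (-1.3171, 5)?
No. The domain of dependence is [-8.8171, 6.1829], and -12.6471 is outside this interval.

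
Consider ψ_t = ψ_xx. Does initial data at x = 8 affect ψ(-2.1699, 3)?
Yes, for any finite x. The heat equation has infinite propagation speed, so all initial data affects all points at any t > 0.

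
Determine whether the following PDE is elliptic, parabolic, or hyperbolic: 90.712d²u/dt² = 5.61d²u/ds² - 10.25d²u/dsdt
Rewriting in standard form: -5.61d²u/ds² + 10.25d²u/dsdt + 90.712d²u/dt² = 0. Coefficients: A = -5.61, B = 10.25, C = 90.712. B² - 4AC = 2140.63978, which is positive, so the equation is hyperbolic.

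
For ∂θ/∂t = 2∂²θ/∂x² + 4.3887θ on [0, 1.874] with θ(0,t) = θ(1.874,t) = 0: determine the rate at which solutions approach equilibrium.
Eigenvalues: λₙ = 2n²π²/1.874² - 4.3887.
First three modes:
  n=1: λ₁ = 2π²/1.874² - 4.3887 ≈ 1.232
  n=2: λ₂ = 8π²/1.874² - 4.3887 ≈ 18.094
  n=3: λ₃ = 18π²/1.874² - 4.3887 ≈ 46.198
Since 2π²/1.874² ≈ 5.621 > 4.3887, all λₙ > 0.
The n=1 mode decays slowest → dominates as t → ∞.
Asymptotic: θ ~ c₁ sin(πx/1.874) e^{-λ₁t} with decay rate λ₁ ≈ 1.232.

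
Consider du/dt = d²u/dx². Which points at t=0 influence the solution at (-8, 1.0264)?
The entire real line. The heat equation has infinite propagation speed: any initial disturbance instantly affects all points (though exponentially small far away).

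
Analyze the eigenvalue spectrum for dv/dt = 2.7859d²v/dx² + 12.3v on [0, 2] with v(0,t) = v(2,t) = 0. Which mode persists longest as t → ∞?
Eigenvalues: λₙ = 2.7859n²π²/2² - 12.3.
First three modes:
  n=1: λ₁ = 2.7859π²/2² - 12.3 ≈ -5.426
  n=2: λ₂ = 11.1436π²/2² - 12.3 ≈ 15.196
  n=3: λ₃ = 25.0731π²/2² - 12.3 ≈ 49.565
Since 2.7859π²/2² ≈ 6.874 < 12.3, λ₁ < 0.
The n=1 mode grows fastest (−λₙ is largest for n=1) → dominates.
Asymptotic: v ~ c₁ sin(πx/2) e^{5.426t} (exponential growth at rate −λ₁ ≈ 5.426).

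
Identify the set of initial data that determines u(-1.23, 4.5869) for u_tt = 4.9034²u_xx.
Domain of dependence: [-23.72140546, 21.26140546]. Signals travel at speed 4.9034, so data within |x - -1.23| ≤ 4.9034·4.5869 = 22.49140546 can reach the point.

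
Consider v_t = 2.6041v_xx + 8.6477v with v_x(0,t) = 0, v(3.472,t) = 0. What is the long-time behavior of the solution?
As t → ∞, v grows unboundedly. Reaction dominates diffusion (r=8.6477 > κπ²/(4L²)≈0.53); solution grows exponentially.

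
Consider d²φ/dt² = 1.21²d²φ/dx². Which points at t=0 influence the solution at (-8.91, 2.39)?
Domain of dependence: [-11.8019, -6.0181]. Signals travel at speed 1.21, so data within |x - -8.91| ≤ 1.21·2.39 = 2.8919 can reach the point.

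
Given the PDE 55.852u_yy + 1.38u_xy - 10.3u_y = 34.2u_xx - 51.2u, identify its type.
Rewriting in standard form: -34.2u_xx + 1.38u_xy + 55.852u_yy - 10.3u_y + 51.2u = 0. The second-order coefficients are A = -34.2, B = 1.38, C = 55.852. Since B² - 4AC = 7642.458 > 0, this is a hyperbolic PDE.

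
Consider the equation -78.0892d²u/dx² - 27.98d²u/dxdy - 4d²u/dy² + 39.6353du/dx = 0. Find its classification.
Elliptic. (A = -78.0892, B = -27.98, C = -4 gives B² - 4AC = -466.5468.)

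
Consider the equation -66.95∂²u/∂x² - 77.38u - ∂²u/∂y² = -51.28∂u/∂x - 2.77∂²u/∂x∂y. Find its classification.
Rewriting in standard form: -66.95∂²u/∂x² + 2.77∂²u/∂x∂y - ∂²u/∂y² + 51.28∂u/∂x - 77.38u = 0. Elliptic. (A = -66.95, B = 2.77, C = -1 gives B² - 4AC = -260.1271.)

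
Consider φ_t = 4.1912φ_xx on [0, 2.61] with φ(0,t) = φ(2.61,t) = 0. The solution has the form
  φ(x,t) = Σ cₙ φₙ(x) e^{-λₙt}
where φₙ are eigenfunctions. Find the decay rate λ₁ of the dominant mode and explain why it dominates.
Eigenvalues: λₙ = 4.1912n²π²/2.61².
First three modes:
  n=1: λ₁ = 4.1912π²/2.61² ≈ 6.072
  n=2: λ₂ = 16.7648π²/2.61² ≈ 24.289 (4× faster decay)
  n=3: λ₃ = 37.7208π²/2.61² ≈ 54.651 (9× faster decay)
As t → ∞, higher modes decay exponentially faster. The n=1 mode dominates: φ ~ c₁ sin(πx/2.61) e^{-λ₁t}.
Decay rate: λ₁ = 4.1912π²/2.61² ≈ 6.072.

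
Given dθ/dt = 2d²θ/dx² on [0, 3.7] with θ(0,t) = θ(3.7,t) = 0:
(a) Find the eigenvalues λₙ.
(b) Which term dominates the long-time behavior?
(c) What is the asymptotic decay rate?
Eigenvalues: λₙ = 2n²π²/3.7².
First three modes:
  n=1: λ₁ = 2π²/3.7² ≈ 1.442
  n=2: λ₂ = 8π²/3.7² ≈ 5.767 (4× faster decay)
  n=3: λ₃ = 18π²/3.7² ≈ 12.977 (9× faster decay)
As t → ∞, higher modes decay exponentially faster. The n=1 mode dominates: θ ~ c₁ sin(πx/3.7) e^{-λ₁t}.
Decay rate: λ₁ = 2π²/3.7² ≈ 1.442.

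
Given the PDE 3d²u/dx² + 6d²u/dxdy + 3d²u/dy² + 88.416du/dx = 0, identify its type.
The second-order coefficients are A = 3, B = 6, C = 3. Since B² - 4AC = 0 = 0, this is a parabolic PDE.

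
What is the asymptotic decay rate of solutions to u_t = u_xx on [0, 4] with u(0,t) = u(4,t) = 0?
Eigenvalues: λₙ = n²π²/4².
First three modes:
  n=1: λ₁ = π²/4² ≈ 0.617
  n=2: λ₂ = 4π²/4² ≈ 2.467 (4× faster decay)
  n=3: λ₃ = 9π²/4² ≈ 5.552 (9× faster decay)
As t → ∞, higher modes decay exponentially faster. The n=1 mode dominates: u ~ c₁ sin(πx/4) e^{-λ₁t}.
Decay rate: λ₁ = π²/4² ≈ 0.617.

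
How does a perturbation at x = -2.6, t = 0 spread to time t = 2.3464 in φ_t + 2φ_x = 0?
At x = 2.0928. The characteristic carries data from (-2.6, 0) to (2.0928, 2.3464).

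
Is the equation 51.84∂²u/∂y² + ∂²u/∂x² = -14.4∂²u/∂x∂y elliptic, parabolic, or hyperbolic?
Rewriting in standard form: ∂²u/∂x² + 14.4∂²u/∂x∂y + 51.84∂²u/∂y² = 0. Computing B² - 4AC with A = 1, B = 14.4, C = 51.84: discriminant = 0 (zero). Answer: parabolic.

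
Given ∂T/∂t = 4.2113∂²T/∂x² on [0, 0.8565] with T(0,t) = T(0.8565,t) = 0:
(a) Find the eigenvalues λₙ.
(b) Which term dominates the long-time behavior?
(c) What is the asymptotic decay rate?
Eigenvalues: λₙ = 4.2113n²π²/0.8565².
First three modes:
  n=1: λ₁ = 4.2113π²/0.8565² ≈ 56.658
  n=2: λ₂ = 16.8452π²/0.8565² ≈ 226.632 (4× faster decay)
  n=3: λ₃ = 37.9017π²/0.8565² ≈ 509.922 (9× faster decay)
As t → ∞, higher modes decay exponentially faster. The n=1 mode dominates: T ~ c₁ sin(πx/0.8565) e^{-λ₁t}.
Decay rate: λ₁ = 4.2113π²/0.8565² ≈ 56.658.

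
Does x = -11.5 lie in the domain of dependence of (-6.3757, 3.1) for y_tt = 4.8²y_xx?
Yes. The domain of dependence is [-21.2557, 8.5043], and -11.5 ∈ [-21.2557, 8.5043].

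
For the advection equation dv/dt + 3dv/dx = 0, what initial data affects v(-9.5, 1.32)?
A single point: x = -13.46. The characteristic through (-9.5, 1.32) is x - 3t = const, so x = -9.5 - 3·1.32 = -13.46.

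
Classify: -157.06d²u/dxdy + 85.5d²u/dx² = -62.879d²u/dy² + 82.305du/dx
Rewriting in standard form: 85.5d²u/dx² - 157.06d²u/dxdy + 62.879d²u/dy² - 82.305du/dx = 0. Hyperbolic (discriminant = 3163.2256).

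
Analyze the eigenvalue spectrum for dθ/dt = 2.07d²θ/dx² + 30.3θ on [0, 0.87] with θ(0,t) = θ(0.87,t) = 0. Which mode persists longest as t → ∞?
Eigenvalues: λₙ = 2.07n²π²/0.87² - 30.3.
First three modes:
  n=1: λ₁ = 2.07π²/0.87² - 30.3 ≈ -3.308
  n=2: λ₂ = 8.28π²/0.87² - 30.3 ≈ 77.667
  n=3: λ₃ = 18.63π²/0.87² - 30.3 ≈ 212.626
Since 2.07π²/0.87² ≈ 26.992 < 30.3, λ₁ < 0.
The n=1 mode grows fastest (−λₙ is largest for n=1) → dominates.
Asymptotic: θ ~ c₁ sin(πx/0.87) e^{3.308t} (exponential growth at rate −λ₁ ≈ 3.308).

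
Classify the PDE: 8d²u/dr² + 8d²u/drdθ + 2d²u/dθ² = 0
A = 8, B = 8, C = 2. Discriminant B² - 4AC = 0. Since 0 = 0, parabolic.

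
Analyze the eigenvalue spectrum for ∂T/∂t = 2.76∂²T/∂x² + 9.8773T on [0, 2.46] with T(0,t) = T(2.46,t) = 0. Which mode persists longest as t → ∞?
Eigenvalues: λₙ = 2.76n²π²/2.46² - 9.8773.
First three modes:
  n=1: λ₁ = 2.76π²/2.46² - 9.8773 ≈ -5.376
  n=2: λ₂ = 11.04π²/2.46² - 9.8773 ≈ 8.128
  n=3: λ₃ = 24.84π²/2.46² - 9.8773 ≈ 30.634
Since 2.76π²/2.46² ≈ 4.501 < 9.8773, λ₁ < 0.
The n=1 mode grows fastest (−λₙ is largest for n=1) → dominates.
Asymptotic: T ~ c₁ sin(πx/2.46) e^{5.376t} (exponential growth at rate −λ₁ ≈ 5.376).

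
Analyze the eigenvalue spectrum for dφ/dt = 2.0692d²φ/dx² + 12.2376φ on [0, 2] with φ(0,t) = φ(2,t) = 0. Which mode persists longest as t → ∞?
Eigenvalues: λₙ = 2.0692n²π²/2² - 12.2376.
First three modes:
  n=1: λ₁ = 2.0692π²/2² - 12.2376 ≈ -7.132
  n=2: λ₂ = 8.2768π²/2² - 12.2376 ≈ 8.185
  n=3: λ₃ = 18.6228π²/2² - 12.2376 ≈ 33.712
Since 2.0692π²/2² ≈ 5.106 < 12.2376, λ₁ < 0.
The n=1 mode grows fastest (−λₙ is largest for n=1) → dominates.
Asymptotic: φ ~ c₁ sin(πx/2) e^{7.132t} (exponential growth at rate −λ₁ ≈ 7.132).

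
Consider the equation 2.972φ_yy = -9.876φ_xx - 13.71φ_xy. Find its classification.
Rewriting in standard form: 9.876φ_xx + 13.71φ_xy + 2.972φ_yy = 0. Hyperbolic. (A = 9.876, B = 13.71, C = 2.972 gives B² - 4AC = 70.558212.)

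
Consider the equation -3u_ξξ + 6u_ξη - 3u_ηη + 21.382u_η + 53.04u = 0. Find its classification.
Parabolic. (A = -3, B = 6, C = -3 gives B² - 4AC = 0.)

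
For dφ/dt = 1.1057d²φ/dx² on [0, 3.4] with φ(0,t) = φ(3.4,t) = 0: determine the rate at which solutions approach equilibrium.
Eigenvalues: λₙ = 1.1057n²π²/3.4².
First three modes:
  n=1: λ₁ = 1.1057π²/3.4² ≈ 0.944
  n=2: λ₂ = 4.4228π²/3.4² ≈ 3.776 (4× faster decay)
  n=3: λ₃ = 9.9513π²/3.4² ≈ 8.496 (9× faster decay)
As t → ∞, higher modes decay exponentially faster. The n=1 mode dominates: φ ~ c₁ sin(πx/3.4) e^{-λ₁t}.
Decay rate: λ₁ = 1.1057π²/3.4² ≈ 0.944.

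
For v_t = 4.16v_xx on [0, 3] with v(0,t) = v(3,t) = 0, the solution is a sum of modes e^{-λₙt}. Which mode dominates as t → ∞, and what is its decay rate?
Eigenvalues: λₙ = 4.16n²π²/3².
First three modes:
  n=1: λ₁ = 4.16π²/3² ≈ 4.562
  n=2: λ₂ = 16.64π²/3² ≈ 18.248 (4× faster decay)
  n=3: λ₃ = 37.44π²/3² ≈ 41.058 (9× faster decay)
As t → ∞, higher modes decay exponentially faster. The n=1 mode dominates: v ~ c₁ sin(πx/3) e^{-λ₁t}.
Decay rate: λ₁ = 4.16π²/3² ≈ 4.562.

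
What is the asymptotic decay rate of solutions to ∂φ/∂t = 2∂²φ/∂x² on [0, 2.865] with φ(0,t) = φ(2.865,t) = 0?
Eigenvalues: λₙ = 2n²π²/2.865².
First three modes:
  n=1: λ₁ = 2π²/2.865² ≈ 2.405
  n=2: λ₂ = 8π²/2.865² ≈ 9.619 (4× faster decay)
  n=3: λ₃ = 18π²/2.865² ≈ 21.643 (9× faster decay)
As t → ∞, higher modes decay exponentially faster. The n=1 mode dominates: φ ~ c₁ sin(πx/2.865) e^{-λ₁t}.
Decay rate: λ₁ = 2π²/2.865² ≈ 2.405.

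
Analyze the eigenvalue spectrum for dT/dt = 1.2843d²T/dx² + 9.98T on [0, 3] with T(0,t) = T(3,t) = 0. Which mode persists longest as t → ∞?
Eigenvalues: λₙ = 1.2843n²π²/3² - 9.98.
First three modes:
  n=1: λ₁ = 1.2843π²/3² - 9.98 ≈ -8.572
  n=2: λ₂ = 5.1372π²/3² - 9.98 ≈ -4.346
  n=3: λ₃ = 11.5587π²/3² - 9.98 ≈ 2.696
Since 1.2843π²/3² ≈ 1.408 < 9.98, λ₁ < 0.
The n=1 mode grows fastest (−λₙ is largest for n=1) → dominates.
Asymptotic: T ~ c₁ sin(πx/3) e^{8.572t} (exponential growth at rate −λ₁ ≈ 8.572).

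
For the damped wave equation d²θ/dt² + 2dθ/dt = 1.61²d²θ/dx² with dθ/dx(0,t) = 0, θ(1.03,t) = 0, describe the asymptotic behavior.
θ → 0. Damping (γ=2) dissipates energy; oscillations decay exponentially.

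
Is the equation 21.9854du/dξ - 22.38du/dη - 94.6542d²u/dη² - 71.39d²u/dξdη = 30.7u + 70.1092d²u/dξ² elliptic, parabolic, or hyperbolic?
Rewriting in standard form: -70.1092d²u/dξ² - 71.39d²u/dξdη - 94.6542d²u/dη² + 21.9854du/dξ - 22.38du/dη - 30.7u = 0. Computing B² - 4AC with A = -70.1092, B = -71.39, C = -94.6542: discriminant = -21447.98885456 (negative). Answer: elliptic.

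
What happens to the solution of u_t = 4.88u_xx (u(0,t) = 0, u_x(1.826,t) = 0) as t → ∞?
u → 0. Heat escapes through the Dirichlet boundary.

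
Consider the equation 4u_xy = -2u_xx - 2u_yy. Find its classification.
Rewriting in standard form: 2u_xx + 4u_xy + 2u_yy = 0. Parabolic. (A = 2, B = 4, C = 2 gives B² - 4AC = 0.)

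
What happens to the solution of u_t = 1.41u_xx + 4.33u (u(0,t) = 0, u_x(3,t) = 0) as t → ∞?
u grows unboundedly. Reaction dominates diffusion (r=4.33 > κπ²/(4L²)≈0.39); solution grows exponentially.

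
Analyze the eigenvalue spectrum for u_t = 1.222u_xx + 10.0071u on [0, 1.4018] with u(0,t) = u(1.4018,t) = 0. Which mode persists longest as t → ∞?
Eigenvalues: λₙ = 1.222n²π²/1.4018² - 10.0071.
First three modes:
  n=1: λ₁ = 1.222π²/1.4018² - 10.0071 ≈ -3.869
  n=2: λ₂ = 4.888π²/1.4018² - 10.0071 ≈ 14.543
  n=3: λ₃ = 10.998π²/1.4018² - 10.0071 ≈ 45.231
Since 1.222π²/1.4018² ≈ 6.138 < 10.0071, λ₁ < 0.
The n=1 mode grows fastest (−λₙ is largest for n=1) → dominates.
Asymptotic: u ~ c₁ sin(πx/1.4018) e^{3.869t} (exponential growth at rate −λ₁ ≈ 3.869).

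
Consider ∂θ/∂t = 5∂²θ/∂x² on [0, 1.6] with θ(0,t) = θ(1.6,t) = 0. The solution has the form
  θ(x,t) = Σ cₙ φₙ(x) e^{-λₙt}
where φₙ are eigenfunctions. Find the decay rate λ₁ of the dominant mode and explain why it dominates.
Eigenvalues: λₙ = 5n²π²/1.6².
First three modes:
  n=1: λ₁ = 5π²/1.6² ≈ 19.277
  n=2: λ₂ = 20π²/1.6² ≈ 77.106 (4× faster decay)
  n=3: λ₃ = 45π²/1.6² ≈ 173.489 (9× faster decay)
As t → ∞, higher modes decay exponentially faster. The n=1 mode dominates: θ ~ c₁ sin(πx/1.6) e^{-λ₁t}.
Decay rate: λ₁ = 5π²/1.6² ≈ 19.277.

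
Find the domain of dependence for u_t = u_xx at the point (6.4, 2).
The entire real line. The heat equation has infinite propagation speed: any initial disturbance instantly affects all points (though exponentially small far away).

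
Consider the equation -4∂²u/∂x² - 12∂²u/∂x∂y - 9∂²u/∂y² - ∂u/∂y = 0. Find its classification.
Parabolic. (A = -4, B = -12, C = -9 gives B² - 4AC = 0.)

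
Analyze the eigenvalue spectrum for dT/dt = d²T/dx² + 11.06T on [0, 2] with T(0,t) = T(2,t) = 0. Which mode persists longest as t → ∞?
Eigenvalues: λₙ = n²π²/2² - 11.06.
First three modes:
  n=1: λ₁ = π²/2² - 11.06 ≈ -8.593
  n=2: λ₂ = 4π²/2² - 11.06 ≈ -1.19
  n=3: λ₃ = 9π²/2² - 11.06 ≈ 11.147
Since π²/2² ≈ 2.467 < 11.06, λ₁ < 0.
The n=1 mode grows fastest (−λₙ is largest for n=1) → dominates.
Asymptotic: T ~ c₁ sin(πx/2) e^{8.593t} (exponential growth at rate −λ₁ ≈ 8.593).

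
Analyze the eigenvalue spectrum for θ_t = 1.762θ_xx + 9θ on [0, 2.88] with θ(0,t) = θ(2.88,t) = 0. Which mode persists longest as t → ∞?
Eigenvalues: λₙ = 1.762n²π²/2.88² - 9.
First three modes:
  n=1: λ₁ = 1.762π²/2.88² - 9 ≈ -6.903
  n=2: λ₂ = 7.048π²/2.88² - 9 ≈ -0.614
  n=3: λ₃ = 15.858π²/2.88² - 9 ≈ 9.87
Since 1.762π²/2.88² ≈ 2.097 < 9, λ₁ < 0.
The n=1 mode grows fastest (−λₙ is largest for n=1) → dominates.
Asymptotic: θ ~ c₁ sin(πx/2.88) e^{6.903t} (exponential growth at rate −λ₁ ≈ 6.903).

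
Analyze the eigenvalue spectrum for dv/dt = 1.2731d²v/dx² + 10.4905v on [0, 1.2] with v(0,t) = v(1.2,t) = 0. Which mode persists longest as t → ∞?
Eigenvalues: λₙ = 1.2731n²π²/1.2² - 10.4905.
First three modes:
  n=1: λ₁ = 1.2731π²/1.2² - 10.4905 ≈ -1.765
  n=2: λ₂ = 5.0924π²/1.2² - 10.4905 ≈ 24.412
  n=3: λ₃ = 11.4579π²/1.2² - 10.4905 ≈ 68.041
Since 1.2731π²/1.2² ≈ 8.726 < 10.4905, λ₁ < 0.
The n=1 mode grows fastest (−λₙ is largest for n=1) → dominates.
Asymptotic: v ~ c₁ sin(πx/1.2) e^{1.765t} (exponential growth at rate −λ₁ ≈ 1.765).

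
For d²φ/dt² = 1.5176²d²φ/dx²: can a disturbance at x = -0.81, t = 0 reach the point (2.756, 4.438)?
Yes. The domain of dependence is [-3.9791088, 9.4911088], and -0.81 ∈ [-3.9791088, 9.4911088].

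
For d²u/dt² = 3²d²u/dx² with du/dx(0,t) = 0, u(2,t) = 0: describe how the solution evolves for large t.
u oscillates (no decay). Energy is conserved; the solution oscillates indefinitely as standing waves.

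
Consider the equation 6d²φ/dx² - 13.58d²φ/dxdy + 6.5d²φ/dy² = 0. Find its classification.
Hyperbolic. (A = 6, B = -13.58, C = 6.5 gives B² - 4AC = 28.4164.)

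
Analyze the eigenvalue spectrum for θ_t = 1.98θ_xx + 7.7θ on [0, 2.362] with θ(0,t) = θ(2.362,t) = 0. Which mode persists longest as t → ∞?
Eigenvalues: λₙ = 1.98n²π²/2.362² - 7.7.
First three modes:
  n=1: λ₁ = 1.98π²/2.362² - 7.7 ≈ -4.197
  n=2: λ₂ = 7.92π²/2.362² - 7.7 ≈ 6.311
  n=3: λ₃ = 17.82π²/2.362² - 7.7 ≈ 23.824
Since 1.98π²/2.362² ≈ 3.503 < 7.7, λ₁ < 0.
The n=1 mode grows fastest (−λₙ is largest for n=1) → dominates.
Asymptotic: θ ~ c₁ sin(πx/2.362) e^{4.197t} (exponential growth at rate −λ₁ ≈ 4.197).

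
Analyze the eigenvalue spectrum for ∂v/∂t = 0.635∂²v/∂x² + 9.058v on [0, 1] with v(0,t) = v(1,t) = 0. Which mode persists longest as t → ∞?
Eigenvalues: λₙ = 0.635n²π²/1² - 9.058.
First three modes:
  n=1: λ₁ = 0.635π² - 9.058 ≈ -2.791
  n=2: λ₂ = 2.54π² - 9.058 ≈ 16.011
  n=3: λ₃ = 5.715π² - 9.058 ≈ 47.347
Since 0.635π² ≈ 6.267 < 9.058, λ₁ < 0.
The n=1 mode grows fastest (−λₙ is largest for n=1) → dominates.
Asymptotic: v ~ c₁ sin(πx/1) e^{2.791t} (exponential growth at rate −λ₁ ≈ 2.791).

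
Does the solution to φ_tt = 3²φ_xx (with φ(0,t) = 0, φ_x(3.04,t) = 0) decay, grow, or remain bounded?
φ oscillates (no decay). Energy is conserved; the solution oscillates indefinitely as standing waves.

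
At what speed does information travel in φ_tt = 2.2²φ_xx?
Speed = 2.2. Information travels along characteristics x = x₀ ± 2.2t.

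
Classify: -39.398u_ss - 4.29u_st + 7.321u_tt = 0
Hyperbolic (discriminant = 1172.135132).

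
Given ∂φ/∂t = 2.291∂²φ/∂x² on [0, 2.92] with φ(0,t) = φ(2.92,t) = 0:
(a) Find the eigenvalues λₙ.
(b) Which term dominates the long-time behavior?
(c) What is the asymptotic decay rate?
Eigenvalues: λₙ = 2.291n²π²/2.92².
First three modes:
  n=1: λ₁ = 2.291π²/2.92² ≈ 2.652
  n=2: λ₂ = 9.164π²/2.92² ≈ 10.608 (4× faster decay)
  n=3: λ₃ = 20.619π²/2.92² ≈ 23.867 (9× faster decay)
As t → ∞, higher modes decay exponentially faster. The n=1 mode dominates: φ ~ c₁ sin(πx/2.92) e^{-λ₁t}.
Decay rate: λ₁ = 2.291π²/2.92² ≈ 2.652.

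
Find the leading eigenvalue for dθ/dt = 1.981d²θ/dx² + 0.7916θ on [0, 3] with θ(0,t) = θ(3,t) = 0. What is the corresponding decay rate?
Eigenvalues: λₙ = 1.981n²π²/3² - 0.7916.
First three modes:
  n=1: λ₁ = 1.981π²/3² - 0.7916 ≈ 1.381
  n=2: λ₂ = 7.924π²/3² - 0.7916 ≈ 7.898
  n=3: λ₃ = 17.829π²/3² - 0.7916 ≈ 18.76
Since 1.981π²/3² ≈ 2.172 > 0.7916, all λₙ > 0.
The n=1 mode decays slowest → dominates as t → ∞.
Asymptotic: θ ~ c₁ sin(πx/3) e^{-λ₁t} with decay rate λ₁ ≈ 1.381.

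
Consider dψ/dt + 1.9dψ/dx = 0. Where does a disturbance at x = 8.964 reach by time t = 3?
At x = 14.664. The characteristic carries data from (8.964, 0) to (14.664, 3).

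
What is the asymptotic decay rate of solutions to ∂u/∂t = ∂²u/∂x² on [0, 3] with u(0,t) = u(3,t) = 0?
Eigenvalues: λₙ = n²π²/3².
First three modes:
  n=1: λ₁ = π²/3² ≈ 1.097
  n=2: λ₂ = 4π²/3² ≈ 4.386 (4× faster decay)
  n=3: λ₃ = 9π²/3² ≈ 9.87 (9× faster decay)
As t → ∞, higher modes decay exponentially faster. The n=1 mode dominates: u ~ c₁ sin(πx/3) e^{-λ₁t}.
Decay rate: λ₁ = π²/3² ≈ 1.097.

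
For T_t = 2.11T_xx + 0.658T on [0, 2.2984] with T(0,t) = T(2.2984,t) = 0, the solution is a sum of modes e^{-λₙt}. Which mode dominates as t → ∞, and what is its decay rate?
Eigenvalues: λₙ = 2.11n²π²/2.2984² - 0.658.
First three modes:
  n=1: λ₁ = 2.11π²/2.2984² - 0.658 ≈ 3.284
  n=2: λ₂ = 8.44π²/2.2984² - 0.658 ≈ 15.111
  n=3: λ₃ = 18.99π²/2.2984² - 0.658 ≈ 34.821
Since 2.11π²/2.2984² ≈ 3.942 > 0.658, all λₙ > 0.
The n=1 mode decays slowest → dominates as t → ∞.
Asymptotic: T ~ c₁ sin(πx/2.2984) e^{-λ₁t} with decay rate λ₁ ≈ 3.284.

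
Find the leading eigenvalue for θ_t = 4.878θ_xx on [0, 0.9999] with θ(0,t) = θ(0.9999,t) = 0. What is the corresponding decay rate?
Eigenvalues: λₙ = 4.878n²π²/0.9999².
First three modes:
  n=1: λ₁ = 4.878π²/0.9999² ≈ 48.154
  n=2: λ₂ = 19.512π²/0.9999² ≈ 192.614 (4× faster decay)
  n=3: λ₃ = 43.902π²/0.9999² ≈ 433.382 (9× faster decay)
As t → ∞, higher modes decay exponentially faster. The n=1 mode dominates: θ ~ c₁ sin(πx/0.9999) e^{-λ₁t}.
Decay rate: λ₁ = 4.878π²/0.9999² ≈ 48.154.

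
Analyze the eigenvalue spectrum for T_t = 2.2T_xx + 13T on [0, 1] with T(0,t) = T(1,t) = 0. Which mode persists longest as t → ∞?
Eigenvalues: λₙ = 2.2n²π²/1² - 13.
First three modes:
  n=1: λ₁ = 2.2π² - 13 ≈ 8.713
  n=2: λ₂ = 8.8π² - 13 ≈ 73.853
  n=3: λ₃ = 19.8π² - 13 ≈ 182.418
Since 2.2π² ≈ 21.713 > 13, all λₙ > 0.
The n=1 mode decays slowest → dominates as t → ∞.
Asymptotic: T ~ c₁ sin(πx/1) e^{-λ₁t} with decay rate λ₁ ≈ 8.713.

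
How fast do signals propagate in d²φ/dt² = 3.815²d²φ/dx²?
Speed = 3.815. Information travels along characteristics x = x₀ ± 3.815t.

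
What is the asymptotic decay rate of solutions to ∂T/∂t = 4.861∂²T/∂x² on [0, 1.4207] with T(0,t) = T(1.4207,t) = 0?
Eigenvalues: λₙ = 4.861n²π²/1.4207².
First three modes:
  n=1: λ₁ = 4.861π²/1.4207² ≈ 23.77
  n=2: λ₂ = 19.444π²/1.4207² ≈ 95.078 (4× faster decay)
  n=3: λ₃ = 43.749π²/1.4207² ≈ 213.926 (9× faster decay)
As t → ∞, higher modes decay exponentially faster. The n=1 mode dominates: T ~ c₁ sin(πx/1.4207) e^{-λ₁t}.
Decay rate: λ₁ = 4.861π²/1.4207² ≈ 23.77.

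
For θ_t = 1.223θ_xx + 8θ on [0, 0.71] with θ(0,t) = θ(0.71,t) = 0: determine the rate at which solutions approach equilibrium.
Eigenvalues: λₙ = 1.223n²π²/0.71² - 8.
First three modes:
  n=1: λ₁ = 1.223π²/0.71² - 8 ≈ 15.945
  n=2: λ₂ = 4.892π²/0.71² - 8 ≈ 87.779
  n=3: λ₃ = 11.007π²/0.71² - 8 ≈ 207.502
Since 1.223π²/0.71² ≈ 23.945 > 8, all λₙ > 0.
The n=1 mode decays slowest → dominates as t → ∞.
Asymptotic: θ ~ c₁ sin(πx/0.71) e^{-λ₁t} with decay rate λ₁ ≈ 15.945.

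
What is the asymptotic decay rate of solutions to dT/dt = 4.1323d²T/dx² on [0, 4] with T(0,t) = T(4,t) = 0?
Eigenvalues: λₙ = 4.1323n²π²/4².
First three modes:
  n=1: λ₁ = 4.1323π²/4² ≈ 2.549
  n=2: λ₂ = 16.5292π²/4² ≈ 10.196 (4× faster decay)
  n=3: λ₃ = 37.1907π²/4² ≈ 22.941 (9× faster decay)
As t → ∞, higher modes decay exponentially faster. The n=1 mode dominates: T ~ c₁ sin(πx/4) e^{-λ₁t}.
Decay rate: λ₁ = 4.1323π²/4² ≈ 2.549.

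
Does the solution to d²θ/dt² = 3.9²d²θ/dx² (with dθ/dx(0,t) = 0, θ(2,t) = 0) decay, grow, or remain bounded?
θ oscillates (no decay). Energy is conserved; the solution oscillates indefinitely as standing waves.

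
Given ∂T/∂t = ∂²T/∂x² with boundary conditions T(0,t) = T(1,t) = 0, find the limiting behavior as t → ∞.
T → 0. Heat diffuses out through both boundaries.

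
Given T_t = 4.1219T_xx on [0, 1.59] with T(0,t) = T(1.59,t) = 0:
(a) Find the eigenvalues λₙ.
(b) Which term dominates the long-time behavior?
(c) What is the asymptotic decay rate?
Eigenvalues: λₙ = 4.1219n²π²/1.59².
First three modes:
  n=1: λ₁ = 4.1219π²/1.59² ≈ 16.092
  n=2: λ₂ = 16.4876π²/1.59² ≈ 64.367 (4× faster decay)
  n=3: λ₃ = 37.0971π²/1.59² ≈ 144.826 (9× faster decay)
As t → ∞, higher modes decay exponentially faster. The n=1 mode dominates: T ~ c₁ sin(πx/1.59) e^{-λ₁t}.
Decay rate: λ₁ = 4.1219π²/1.59² ≈ 16.092.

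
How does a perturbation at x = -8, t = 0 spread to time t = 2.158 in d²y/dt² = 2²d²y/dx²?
Domain of influence: [-12.316, -3.684]. Data at x = -8 spreads outward at speed 2.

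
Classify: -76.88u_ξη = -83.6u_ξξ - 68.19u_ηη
Rewriting in standard form: 83.6u_ξξ - 76.88u_ξη + 68.19u_ηη = 0. Elliptic (discriminant = -16892.2016).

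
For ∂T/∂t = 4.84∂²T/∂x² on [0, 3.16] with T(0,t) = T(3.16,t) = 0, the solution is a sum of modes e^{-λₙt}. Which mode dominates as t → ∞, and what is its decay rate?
Eigenvalues: λₙ = 4.84n²π²/3.16².
First three modes:
  n=1: λ₁ = 4.84π²/3.16² ≈ 4.784
  n=2: λ₂ = 19.36π²/3.16² ≈ 19.135 (4× faster decay)
  n=3: λ₃ = 43.56π²/3.16² ≈ 43.054 (9× faster decay)
As t → ∞, higher modes decay exponentially faster. The n=1 mode dominates: T ~ c₁ sin(πx/3.16) e^{-λ₁t}.
Decay rate: λ₁ = 4.84π²/3.16² ≈ 4.784.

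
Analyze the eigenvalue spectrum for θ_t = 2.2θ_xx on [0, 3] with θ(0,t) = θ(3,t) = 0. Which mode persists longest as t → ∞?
Eigenvalues: λₙ = 2.2n²π²/3².
First three modes:
  n=1: λ₁ = 2.2π²/3² ≈ 2.413
  n=2: λ₂ = 8.8π²/3² ≈ 9.65 (4× faster decay)
  n=3: λ₃ = 19.8π²/3² ≈ 21.713 (9× faster decay)
As t → ∞, higher modes decay exponentially faster. The n=1 mode dominates: θ ~ c₁ sin(πx/3) e^{-λ₁t}.
Decay rate: λ₁ = 2.2π²/3² ≈ 2.413.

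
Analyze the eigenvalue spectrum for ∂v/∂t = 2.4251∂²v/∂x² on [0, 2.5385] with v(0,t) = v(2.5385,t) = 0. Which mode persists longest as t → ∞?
Eigenvalues: λₙ = 2.4251n²π²/2.5385².
First three modes:
  n=1: λ₁ = 2.4251π²/2.5385² ≈ 3.714
  n=2: λ₂ = 9.7004π²/2.5385² ≈ 14.857 (4× faster decay)
  n=3: λ₃ = 21.8259π²/2.5385² ≈ 33.429 (9× faster decay)
As t → ∞, higher modes decay exponentially faster. The n=1 mode dominates: v ~ c₁ sin(πx/2.5385) e^{-λ₁t}.
Decay rate: λ₁ = 2.4251π²/2.5385² ≈ 3.714.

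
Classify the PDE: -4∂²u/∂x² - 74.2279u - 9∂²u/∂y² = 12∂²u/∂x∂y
Rewriting in standard form: -4∂²u/∂x² - 12∂²u/∂x∂y - 9∂²u/∂y² - 74.2279u = 0. A = -4, B = -12, C = -9. Discriminant B² - 4AC = 0. Since 0 = 0, parabolic.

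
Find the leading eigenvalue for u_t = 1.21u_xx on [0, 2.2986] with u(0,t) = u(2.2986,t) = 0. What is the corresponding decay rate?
Eigenvalues: λₙ = 1.21n²π²/2.2986².
First three modes:
  n=1: λ₁ = 1.21π²/2.2986² ≈ 2.26
  n=2: λ₂ = 4.84π²/2.2986² ≈ 9.041 (4× faster decay)
  n=3: λ₃ = 10.89π²/2.2986² ≈ 20.342 (9× faster decay)
As t → ∞, higher modes decay exponentially faster. The n=1 mode dominates: u ~ c₁ sin(πx/2.2986) e^{-λ₁t}.
Decay rate: λ₁ = 1.21π²/2.2986² ≈ 2.26.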